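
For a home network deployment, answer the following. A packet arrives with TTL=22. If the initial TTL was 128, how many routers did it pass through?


Given: initial TTL = 128, received TTL = 22
Hops = initial TTL - received TTL
Hops = 128 - 22 = 106

106


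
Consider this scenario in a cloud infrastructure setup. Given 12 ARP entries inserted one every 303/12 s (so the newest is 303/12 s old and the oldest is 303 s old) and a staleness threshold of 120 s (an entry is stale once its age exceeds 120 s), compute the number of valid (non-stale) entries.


Ages are k * 303/12 s for k = 1..12 (spacing = 25.2500 s).
Entry k is valid iff k * 303/12 <= 120 iff k <= 12 * 120 / 303 = 4.7525
n_valid = floor(4.7525) = 4
(n_stale = 12 - 4 = 8)

4


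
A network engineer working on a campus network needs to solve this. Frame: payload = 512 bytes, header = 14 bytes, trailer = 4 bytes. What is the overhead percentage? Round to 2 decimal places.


Given: payload = 512 B, header = 14 B, trailer = 4 B
Overhead bytes = header + trailer = 14 + 4 = 18
Total frame = payload + overhead = 512 + 18 = 530
Overhead % = 18 / 530 * 100 = 3.3962% -> 3.40% (2 dp)

3.40


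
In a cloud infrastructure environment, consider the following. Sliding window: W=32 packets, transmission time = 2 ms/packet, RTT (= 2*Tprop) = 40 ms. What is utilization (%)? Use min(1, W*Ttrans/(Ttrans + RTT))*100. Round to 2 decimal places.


Given: W = 32, Ttrans = 2 ms, RTT = 40 ms (= 2 * Tprop, Tprop = 20 ms)
Cycle time = Ttrans + RTT = 2 + 40 = 42 ms (first packet sent until its ACK returns)
W * Ttrans = 32 * 2 = 64 ms of sending per cycle
W * Ttrans / (Ttrans + RTT) = 64 / 42 = 1.523810
U = min(1, 1.523810) = 1.000000
U% = 100.00%

100.00


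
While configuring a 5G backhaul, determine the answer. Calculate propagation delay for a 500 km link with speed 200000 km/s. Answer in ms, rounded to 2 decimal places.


Given: distance = 500 km, speed = 200000 km/s
Delay = distance / speed = 500 / 200000 seconds
Delay in ms = 500 * 1000 / 200000
Delay = 2.5000 ms
Rounded to 2 dp = 2.50 ms

2.50


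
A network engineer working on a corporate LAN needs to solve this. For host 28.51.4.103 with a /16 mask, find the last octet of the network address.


Given: IP = 28.51.4.103, prefix = /16
Subnet mask = 255.255.0.0
Last octet of IP: 103
Last octet of mask: 0
Network last octet = 103 AND 0 = 0

0


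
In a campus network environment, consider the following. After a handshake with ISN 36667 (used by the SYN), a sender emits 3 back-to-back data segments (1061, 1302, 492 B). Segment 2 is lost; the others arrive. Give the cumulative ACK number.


SYN uses sequence number 36667; first data byte = ISN + 1 = 36668.
Segment 1: SEQ = 36668, len = 1061 B, covers [36668, 37728]
Segment 2: SEQ = 37729, len = 1302 B, covers [37729, 39030] [LOST]
Segment 3: SEQ = 39031, len = 492 B, covers [39031, 39522]
In-order data received: bytes [36668, 37728] (segments 1..1).
Segment 2 missing -> gap begins at byte 37729; later segments buffered out of order.
Cumulative ACK = next expected in-order byte = 36668 + 1061 = 37729

37729


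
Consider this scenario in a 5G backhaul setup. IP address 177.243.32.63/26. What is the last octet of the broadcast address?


Given: IP = 177.243.32.63, prefix = /26
Host bits = 32 - 26 = 6
Network last octet = 63 AND mask = 0
Host part size = 2^6 - 1 = 63
Broadcast last octet = 0 OR 63 = 63

63


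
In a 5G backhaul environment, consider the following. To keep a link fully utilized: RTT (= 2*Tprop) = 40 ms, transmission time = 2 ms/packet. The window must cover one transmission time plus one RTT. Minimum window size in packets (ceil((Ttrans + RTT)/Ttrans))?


Given: Ttrans = 2 ms, RTT = 40 ms (= 2 * Tprop, Tprop = 20 ms)
Time until first ACK returns = Ttrans + RTT = 2 + 40 = 42 ms
Need W * Ttrans >= Ttrans + RTT  ->  W >= (Ttrans + RTT) / Ttrans
(Ttrans + RTT) / Ttrans = 42 / 2 = 21
W_min = ceil(21) = 21

21


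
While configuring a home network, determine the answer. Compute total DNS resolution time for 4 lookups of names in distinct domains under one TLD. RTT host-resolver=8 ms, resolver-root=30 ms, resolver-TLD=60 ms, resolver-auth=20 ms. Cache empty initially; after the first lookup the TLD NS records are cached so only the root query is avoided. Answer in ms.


Lookup 1 (cold cache): local + root + TLD + auth = 8 + 30 + 60 + 20 = 118 ms
Lookups 2..4 (TLD NS cached -> skip root; new domain -> still ask TLD and auth): local + TLD + auth = 8 + 60 + 20 = 88 ms each
Remaining 3 lookups: 3 * 88 = 264 ms
Total = 118 + 264 = 382 ms

382


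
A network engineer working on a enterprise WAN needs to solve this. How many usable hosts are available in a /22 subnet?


Given: subnet mask /22
Host bits = 32 - 22 = 10
Total addresses = 2^10 = 1024
Usable hosts = 1024 - 2 (network + broadcast) = 1022

1022


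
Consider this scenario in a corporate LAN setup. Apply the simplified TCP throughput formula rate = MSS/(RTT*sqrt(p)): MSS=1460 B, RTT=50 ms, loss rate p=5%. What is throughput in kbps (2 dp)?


Given: MSS = 1460 bytes, RTT = 50 ms, loss = 5%
RTT in seconds = 50 / 1000 = 0.05
Loss rate = 5% = 0.05
sqrt(loss) = sqrt(0.05) = 0.223606797750
Throughput (bytes/s) = 1460 / (0.05 * 0.223606797750) = 130586.3699
Throughput (kbps) = 130586.3699 * 8 / 1000 = 1044.690959 -> 1044.69 kbps (2 dp)

1044.69


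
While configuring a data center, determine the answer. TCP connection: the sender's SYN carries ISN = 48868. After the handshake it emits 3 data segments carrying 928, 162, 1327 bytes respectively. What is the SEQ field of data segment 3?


The SYN occupies sequence number ISN = 48868, so the first data byte is ISN + 1 = 48869.
SEQ of data segment i = (ISN + 1) + sum of payload sizes of segments 1..i-1.
Segment 1: SEQ = 48869, payload = 928 bytes
Segment 2: SEQ = 49797, payload = 162 bytes
Segment 3: SEQ = 49959, payload = 1327 bytes
SEQ of segment 3 = 48869 + 928 + 162 = 49959

49959


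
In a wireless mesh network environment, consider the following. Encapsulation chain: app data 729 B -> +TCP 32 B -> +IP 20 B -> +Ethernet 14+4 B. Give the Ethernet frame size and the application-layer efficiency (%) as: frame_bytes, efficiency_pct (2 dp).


TCP segment = 729 + 32 = 761 B
IP packet = 761 + 20 = 781 B
Ethernet frame = 781 + 14 + 4 = 799 B
Efficiency = app / frame = 729 / 799 = 0.912390 = 91.2390% -> 91.24% (2 dp)

799, 91.24


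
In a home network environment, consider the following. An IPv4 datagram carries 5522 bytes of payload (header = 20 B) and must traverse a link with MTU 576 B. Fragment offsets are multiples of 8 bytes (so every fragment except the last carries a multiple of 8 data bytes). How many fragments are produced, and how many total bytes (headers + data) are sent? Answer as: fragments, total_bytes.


Max data per non-final fragment = floor((MTU - header)/8)*8 = floor((576 - 20)/8)*8 = floor(556/8)*8 = 552 B
Final fragment needs no 8-byte alignment: it can carry up to MTU - header = 556 B
Non-final fragments needed = ceil((payload - 556) / 552) = ceil(4966/552) = ceil(8.9964) = 9
Number of fragments = 9 + 1 = 10
Fragment sizes (data): 9 * 552 B + 554 B (last, 554 <= 556 OK)
Total bytes sent = payload + n_frags * header = 5522 + 10*20 = 5522 + 200 = 5722 B

10, 5722


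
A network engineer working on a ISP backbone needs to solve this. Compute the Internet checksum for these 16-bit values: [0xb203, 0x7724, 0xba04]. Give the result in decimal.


Given words: [0xb203, 0x7724, 0xba04]
Step 1: Sum all words
Raw sum = 45571 + 30500 + 47620 = 123691
Step 2: Fold carry: (58155 + 1) = 58156
One's complement = ~58156 & 0xFFFF = 7379

7379


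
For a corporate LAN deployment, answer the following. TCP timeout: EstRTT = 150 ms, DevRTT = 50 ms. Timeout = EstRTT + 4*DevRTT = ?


Given: EstRTT = 150 ms, DevRTT = 50 ms
Timeout = EstRTT + 4 * DevRTT
4 * DevRTT = 4 * 50 = 200
Timeout = 150 + 200 = 350 ms

350


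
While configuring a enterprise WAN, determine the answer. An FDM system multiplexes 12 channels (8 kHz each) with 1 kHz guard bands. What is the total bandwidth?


Given: 12 channels, 8 kHz each, guard = 1 kHz
Channel bandwidth = 12 * 8 = 96 kHz
Guard bands = 11 gaps * 1 kHz = 11 kHz
Total = 96 + 11 = 107 kHz

107


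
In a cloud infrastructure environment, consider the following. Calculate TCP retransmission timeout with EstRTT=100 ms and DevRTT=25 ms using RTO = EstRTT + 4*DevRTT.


Given: EstRTT = 100 ms, DevRTT = 25 ms
Timeout = EstRTT + 4 * DevRTT
4 * DevRTT = 4 * 25 = 100
Timeout = 100 + 100 = 200 ms

200


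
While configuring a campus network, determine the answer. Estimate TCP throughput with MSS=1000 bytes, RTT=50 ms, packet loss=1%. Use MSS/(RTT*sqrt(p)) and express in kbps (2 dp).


Given: MSS = 1000 bytes, RTT = 50 ms, loss = 1%
RTT in seconds = 50 / 1000 = 0.05
Loss rate = 1% = 0.01
sqrt(loss) = sqrt(0.01) = 0.1
Throughput (bytes/s) = 1000 / (0.05 * 0.1) = 200000.0000
Throughput (kbps) = 200000.0000 * 8 / 1000 = 1600.000000 -> 1600.00 kbps (2 dp)

1600.00


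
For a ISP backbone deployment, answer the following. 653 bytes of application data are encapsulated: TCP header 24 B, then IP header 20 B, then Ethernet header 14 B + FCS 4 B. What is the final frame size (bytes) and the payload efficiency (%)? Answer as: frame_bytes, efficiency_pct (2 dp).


TCP segment = 653 + 24 = 677 B
IP packet = 677 + 20 = 697 B
Ethernet frame = 697 + 14 + 4 = 715 B
Efficiency = app / frame = 653 / 715 = 0.913287 = 91.3287% -> 91.33% (2 dp)

715, 91.33


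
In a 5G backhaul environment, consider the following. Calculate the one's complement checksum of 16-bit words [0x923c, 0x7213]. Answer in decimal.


Given words: [0x923c, 0x7213]
Step 1: Sum all words
Raw sum = 37436 + 29203 = 66639
Step 2: Fold carry: (1103 + 1) = 1104
One's complement = ~1104 & 0xFFFF = 64431

64431


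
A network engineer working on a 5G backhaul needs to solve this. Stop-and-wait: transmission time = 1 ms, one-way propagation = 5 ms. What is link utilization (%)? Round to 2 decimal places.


Given: Ttrans = 1 ms, Tprop = 5 ms
RTT = 2 * Tprop = 2 * 5 = 10 ms
U = Ttrans / (Ttrans + RTT)
U = 1 / (1 + 10)
U = 1 / 11 = 0.090909
U% = 9.09%

9.09


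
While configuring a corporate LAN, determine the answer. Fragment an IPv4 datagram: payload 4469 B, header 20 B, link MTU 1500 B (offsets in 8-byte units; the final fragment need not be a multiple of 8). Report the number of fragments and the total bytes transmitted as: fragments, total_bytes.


Max data per non-final fragment = floor((MTU - header)/8)*8 = floor((1500 - 20)/8)*8 = floor(1480/8)*8 = 1480 B
Final fragment needs no 8-byte alignment: it can carry up to MTU - header = 1480 B
Non-final fragments needed = ceil((payload - 1480) / 1480) = ceil(2989/1480) = ceil(2.0196) = 3
Number of fragments = 3 + 1 = 4
Fragment sizes (data): 3 * 1480 B + 29 B (last, 29 <= 1480 OK)
Total bytes sent = payload + n_frags * header = 4469 + 4*20 = 4469 + 80 = 4549 B

4, 4549


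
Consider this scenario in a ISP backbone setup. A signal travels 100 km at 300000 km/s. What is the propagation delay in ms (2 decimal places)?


Given: distance = 100 km, speed = 300000 km/s
Delay = distance / speed = 100 / 300000 seconds
Delay in ms = 100 * 1000 / 300000
Delay = 0.3333 ms
Rounded to 2 dp = 0.33 ms

0.33


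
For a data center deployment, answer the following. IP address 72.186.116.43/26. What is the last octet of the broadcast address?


Given: IP = 72.186.116.43, prefix = /26
Host bits = 32 - 26 = 6
Network last octet = 43 AND mask = 0
Host part size = 2^6 - 1 = 63
Broadcast last octet = 0 OR 63 = 63

63


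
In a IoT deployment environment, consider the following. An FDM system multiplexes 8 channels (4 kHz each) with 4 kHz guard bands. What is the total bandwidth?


Given: 8 channels, 4 kHz each, guard = 4 kHz
Channel bandwidth = 8 * 4 = 32 kHz
Guard bands = 7 gaps * 4 kHz = 28 kHz
Total = 32 + 28 = 60 kHz

60


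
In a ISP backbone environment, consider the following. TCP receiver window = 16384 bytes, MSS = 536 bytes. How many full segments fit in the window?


Given: RWND = 16384 bytes, MSS = 536 bytes
Full segments = floor(RWND / MSS)
Full segments = floor(16384 / 536)
Full segments = floor(30.5672) = 30

30


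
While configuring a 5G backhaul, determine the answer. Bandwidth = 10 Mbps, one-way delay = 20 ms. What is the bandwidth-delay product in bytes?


Given: bandwidth = 10 Mbps, delay = 20 ms
BDP in bits = 10 * 10^6 * 20 / 1000
BDP in bits = 200000
BDP in bytes = 200000 / 8 = 25000

25000


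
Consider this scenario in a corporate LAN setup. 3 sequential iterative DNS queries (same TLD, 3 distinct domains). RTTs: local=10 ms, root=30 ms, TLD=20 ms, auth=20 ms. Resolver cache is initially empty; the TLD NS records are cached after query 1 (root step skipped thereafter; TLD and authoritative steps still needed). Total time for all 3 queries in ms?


Lookup 1 (cold cache): local + root + TLD + auth = 10 + 30 + 20 + 20 = 80 ms
Lookups 2..3 (TLD NS cached -> skip root; new domain -> still ask TLD and auth): local + TLD + auth = 10 + 20 + 20 = 50 ms each
Remaining 2 lookups: 2 * 50 = 100 ms
Total = 80 + 100 = 180 ms

180


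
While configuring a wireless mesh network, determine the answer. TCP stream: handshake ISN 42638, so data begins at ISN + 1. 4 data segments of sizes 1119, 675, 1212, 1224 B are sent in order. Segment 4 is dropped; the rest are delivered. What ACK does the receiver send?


SYN uses sequence number 42638; first data byte = ISN + 1 = 42639.
Segment 1: SEQ = 42639, len = 1119 B, covers [42639, 43757]
Segment 2: SEQ = 43758, len = 675 B, covers [43758, 44432]
Segment 3: SEQ = 44433, len = 1212 B, covers [44433, 45644]
Segment 4: SEQ = 45645, len = 1224 B, covers [45645, 46868] [LOST]
In-order data received: bytes [42639, 45644] (segments 1..3).
Segment 4 missing -> gap begins at byte 45645.
Cumulative ACK = next expected in-order byte = 42639 + 1119 + 675 + 1212 = 45645

45645


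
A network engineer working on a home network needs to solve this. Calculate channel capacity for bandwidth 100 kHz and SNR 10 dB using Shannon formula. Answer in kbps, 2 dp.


Given: B = 100 kHz, SNR = 10 dB
SNR linear = 10^(10/10) = 10
1 + SNR = 11
log2(11) = 3.4594316186
C = 100 * 1000 * 3.4594316186 = 345943.1619 bps
C = 345.943162 kbps -> 345.94 kbps (2 dp)

345.94


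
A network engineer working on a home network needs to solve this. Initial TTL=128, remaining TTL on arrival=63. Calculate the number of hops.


Given: initial TTL = 128, received TTL = 63
Hops = initial TTL - received TTL
Hops = 128 - 63 = 65

65


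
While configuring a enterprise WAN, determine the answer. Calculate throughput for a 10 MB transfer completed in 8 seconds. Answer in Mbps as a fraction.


Given: file = 10 MB, time = 8 s
File in Mb = 10 * 8 = 80 Mb
Throughput = 80 / 8 Mbps
Throughput = 10 Mbps

10


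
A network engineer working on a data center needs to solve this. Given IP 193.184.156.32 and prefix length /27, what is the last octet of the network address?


Given: IP = 193.184.156.32, prefix = /27
Subnet mask = 255.255.255.224
Last octet of IP: 32
Last octet of mask: 224
Network last octet = 32 AND 224 = 32

32


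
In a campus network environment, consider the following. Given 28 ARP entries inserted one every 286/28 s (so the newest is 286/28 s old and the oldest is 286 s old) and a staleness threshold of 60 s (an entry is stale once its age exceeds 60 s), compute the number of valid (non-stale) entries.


Ages are k * 286/28 s for k = 1..28 (spacing = 10.2143 s).
Entry k is valid iff k * 286/28 <= 60 iff k <= 28 * 60 / 286 = 5.8741
n_valid = floor(5.8741) = 5
(n_stale = 28 - 5 = 23)

5


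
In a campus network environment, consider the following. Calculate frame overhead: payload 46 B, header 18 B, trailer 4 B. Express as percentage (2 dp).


Given: payload = 46 B, header = 18 B, trailer = 4 B
Overhead bytes = header + trailer = 18 + 4 = 22
Total frame = payload + overhead = 46 + 22 = 68
Overhead % = 22 / 68 * 100 = 32.3529% -> 32.35% (2 dp)

32.35


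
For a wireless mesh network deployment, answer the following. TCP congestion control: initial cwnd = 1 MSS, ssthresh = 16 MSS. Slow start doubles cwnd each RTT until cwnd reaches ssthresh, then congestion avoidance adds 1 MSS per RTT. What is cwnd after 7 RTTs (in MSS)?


RTT 0: cwnd = 1 MSS (initial)
RTT 1: cwnd = 2 MSS (slow start, doubled)
RTT 2: cwnd = 4 MSS (slow start, doubled)
RTT 3: cwnd = 8 MSS (slow start, doubled)
RTT 4: cwnd = 16 MSS (slow start, doubled)
RTT 5: cwnd = 17 MSS (congestion avoidance, +1)
RTT 6: cwnd = 18 MSS (congestion avoidance, +1)
RTT 7: cwnd = 19 MSS (congestion avoidance, +1)

19


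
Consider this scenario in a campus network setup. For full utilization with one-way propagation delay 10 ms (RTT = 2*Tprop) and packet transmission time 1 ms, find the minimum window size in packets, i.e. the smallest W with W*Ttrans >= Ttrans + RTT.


Given: Ttrans = 1 ms, RTT = 20 ms (= 2 * Tprop, Tprop = 10 ms)
Time until first ACK returns = Ttrans + RTT = 1 + 20 = 21 ms
Need W * Ttrans >= Ttrans + RTT  ->  W >= (Ttrans + RTT) / Ttrans
(Ttrans + RTT) / Ttrans = 21 / 1 = 21
W_min = ceil(21) = 21

21


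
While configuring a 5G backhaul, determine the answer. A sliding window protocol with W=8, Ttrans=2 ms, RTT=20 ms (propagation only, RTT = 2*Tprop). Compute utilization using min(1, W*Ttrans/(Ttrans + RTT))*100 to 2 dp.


Given: W = 8, Ttrans = 2 ms, RTT = 20 ms (= 2 * Tprop, Tprop = 10 ms)
Cycle time = Ttrans + RTT = 2 + 20 = 22 ms (first packet sent until its ACK returns)
W * Ttrans = 8 * 2 = 16 ms of sending per cycle
W * Ttrans / (Ttrans + RTT) = 16 / 22 = 0.727273
U = min(1, 0.727273) = 0.727273
U% = 72.73%

72.73


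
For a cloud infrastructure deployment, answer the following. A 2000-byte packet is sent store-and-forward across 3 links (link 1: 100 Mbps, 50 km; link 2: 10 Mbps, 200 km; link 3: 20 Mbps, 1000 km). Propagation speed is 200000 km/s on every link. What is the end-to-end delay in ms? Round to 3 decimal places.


Packet = 2000 bytes = 16000 bits. Store-and-forward: sum (t_trans + t_prop) per link.
Link 1: t_trans = 16000/(100*10^6) s = 0.1600 ms; t_prop = 50/200000 s = 0.2500 ms; subtotal = 0.4100 ms
Link 2: t_trans = 16000/(10*10^6) s = 1.6000 ms; t_prop = 200/200000 s = 1.0000 ms; subtotal = 2.6000 ms
Link 3: t_trans = 16000/(20*10^6) s = 0.8000 ms; t_prop = 1000/200000 s = 5.0000 ms; subtotal = 5.8000 ms
End-to-end = 0.4100 + 2.6000 + 5.8000 = 8.8100 ms -> 8.810 ms (3 dp)

8.810


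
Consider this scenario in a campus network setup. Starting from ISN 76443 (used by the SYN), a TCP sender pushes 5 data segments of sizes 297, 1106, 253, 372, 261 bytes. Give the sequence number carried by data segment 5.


The SYN occupies sequence number ISN = 76443, so the first data byte is ISN + 1 = 76444.
SEQ of data segment i = (ISN + 1) + sum of payload sizes of segments 1..i-1.
Segment 1: SEQ = 76444, payload = 297 bytes
Segment 2: SEQ = 76741, payload = 1106 bytes
Segment 3: SEQ = 77847, payload = 253 bytes
Segment 4: SEQ = 78100, payload = 372 bytes
Segment 5: SEQ = 78472, payload = 261 bytes
SEQ of segment 5 = 76444 + 297 + 1106 + 253 + 372 = 78472

78472


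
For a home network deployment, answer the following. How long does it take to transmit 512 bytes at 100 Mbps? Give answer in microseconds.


Given: packet = 512 bytes, bandwidth = 100 Mbps
Packet in bits = 512 * 8 = 4096 bits
Bandwidth = 100 * 10^6 = 100000000 bps
Time = 4096 / 100000000 seconds
Time in us = 4096 * 10^6 / 100000000 = 40.96

40.96


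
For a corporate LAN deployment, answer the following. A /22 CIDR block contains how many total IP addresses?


Given: CIDR prefix /22
Host bits = 32 - 22 = 10
Total addresses = 2^10 = 1024

1024


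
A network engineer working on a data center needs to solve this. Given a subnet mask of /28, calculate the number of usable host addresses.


Given: subnet mask /28
Host bits = 32 - 28 = 4
Total addresses = 2^4 = 16
Usable hosts = 16 - 2 (network + broadcast) = 14

14


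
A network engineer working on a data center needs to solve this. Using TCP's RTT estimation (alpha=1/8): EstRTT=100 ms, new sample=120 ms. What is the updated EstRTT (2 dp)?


Given: EstRTT = 100 ms, SampleRTT = 120 ms, alpha = 1/8
New EstRTT = (1 - alpha) * EstRTT + alpha * SampleRTT
(7/8) * 100 = 87.5
(1/8) * 120 = 15
New EstRTT = 87.5 + 15 = 102.5 ms -> 102.50 ms (2 dp)

102.50


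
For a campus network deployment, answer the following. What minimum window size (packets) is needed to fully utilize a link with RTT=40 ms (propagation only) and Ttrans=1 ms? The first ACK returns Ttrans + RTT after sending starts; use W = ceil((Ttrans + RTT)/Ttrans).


Given: Ttrans = 1 ms, RTT = 40 ms (= 2 * Tprop, Tprop = 20 ms)
Time until first ACK returns = Ttrans + RTT = 1 + 40 = 41 ms
Need W * Ttrans >= Ttrans + RTT  ->  W >= (Ttrans + RTT) / Ttrans
(Ttrans + RTT) / Ttrans = 41 / 1 = 41
W_min = ceil(41) = 41

41


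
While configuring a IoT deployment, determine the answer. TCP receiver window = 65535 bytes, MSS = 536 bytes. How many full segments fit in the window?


Given: RWND = 65535 bytes, MSS = 536 bytes
Full segments = floor(RWND / MSS)
Full segments = floor(65535 / 536)
Full segments = floor(122.2668) = 122

122


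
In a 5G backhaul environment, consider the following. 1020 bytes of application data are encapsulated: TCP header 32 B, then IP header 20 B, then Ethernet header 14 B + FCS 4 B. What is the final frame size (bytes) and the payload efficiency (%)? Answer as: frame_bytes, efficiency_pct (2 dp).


TCP segment = 1020 + 32 = 1052 B
IP packet = 1052 + 20 = 1072 B
Ethernet frame = 1072 + 14 + 4 = 1090 B
Efficiency = app / frame = 1020 / 1090 = 0.935780 = 93.5780% -> 93.58% (2 dp)

1090, 93.58


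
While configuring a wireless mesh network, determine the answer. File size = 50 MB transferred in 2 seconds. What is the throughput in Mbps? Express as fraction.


Given: file = 50 MB, time = 2 s
File in Mb = 50 * 8 = 400 Mb
Throughput = 400 / 2 Mbps
Throughput = 200 Mbps

200


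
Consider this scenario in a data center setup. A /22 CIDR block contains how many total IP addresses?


Given: CIDR prefix /22
Host bits = 32 - 22 = 10
Total addresses = 2^10 = 1024

1024


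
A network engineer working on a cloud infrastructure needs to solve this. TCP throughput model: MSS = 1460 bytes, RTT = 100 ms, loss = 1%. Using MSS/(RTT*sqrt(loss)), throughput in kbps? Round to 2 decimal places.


Given: MSS = 1460 bytes, RTT = 100 ms, loss = 1%
RTT in seconds = 100 / 1000 = 0.1
Loss rate = 1% = 0.01
sqrt(loss) = sqrt(0.01) = 0.1
Throughput (bytes/s) = 1460 / (0.1 * 0.1) = 146000.0000
Throughput (kbps) = 146000.0000 * 8 / 1000 = 1168.000000 -> 1168.00 kbps (2 dp)

1168.00


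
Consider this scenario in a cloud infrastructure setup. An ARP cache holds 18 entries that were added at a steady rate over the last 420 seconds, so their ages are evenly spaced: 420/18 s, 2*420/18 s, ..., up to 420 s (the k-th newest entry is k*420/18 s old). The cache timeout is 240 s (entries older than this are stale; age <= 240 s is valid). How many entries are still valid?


Ages are k * 420/18 s for k = 1..18 (spacing = 23.3333 s).
Entry k is valid iff k * 420/18 <= 240 iff k <= 18 * 240 / 420 = 10.2857
n_valid = floor(10.2857) = 10
(n_stale = 18 - 10 = 8)

10


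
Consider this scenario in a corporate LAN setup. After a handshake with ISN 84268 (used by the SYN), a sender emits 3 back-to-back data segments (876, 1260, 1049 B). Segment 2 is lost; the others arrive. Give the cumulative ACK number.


SYN uses sequence number 84268; first data byte = ISN + 1 = 84269.
Segment 1: SEQ = 84269, len = 876 B, covers [84269, 85144]
Segment 2: SEQ = 85145, len = 1260 B, covers [85145, 86404] [LOST]
Segment 3: SEQ = 86405, len = 1049 B, covers [86405, 87453]
In-order data received: bytes [84269, 85144] (segments 1..1).
Segment 2 missing -> gap begins at byte 85145; later segments buffered out of order.
Cumulative ACK = next expected in-order byte = 84269 + 876 = 85145

85145


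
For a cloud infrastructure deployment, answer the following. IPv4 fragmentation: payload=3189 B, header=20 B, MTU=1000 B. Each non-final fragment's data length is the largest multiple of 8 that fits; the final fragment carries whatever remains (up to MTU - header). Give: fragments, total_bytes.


Max data per non-final fragment = floor((MTU - header)/8)*8 = floor((1000 - 20)/8)*8 = floor(980/8)*8 = 976 B
Final fragment needs no 8-byte alignment: it can carry up to MTU - header = 980 B
Non-final fragments needed = ceil((payload - 980) / 976) = ceil(2209/976) = ceil(2.2633) = 3
Number of fragments = 3 + 1 = 4
Fragment sizes (data): 3 * 976 B + 261 B (last, 261 <= 980 OK)
Total bytes sent = payload + n_frags * header = 3189 + 4*20 = 3189 + 80 = 3269 B

4, 3269


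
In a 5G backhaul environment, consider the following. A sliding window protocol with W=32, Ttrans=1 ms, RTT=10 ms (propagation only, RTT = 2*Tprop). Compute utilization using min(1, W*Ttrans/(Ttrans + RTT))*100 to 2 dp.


Given: W = 32, Ttrans = 1 ms, RTT = 10 ms (= 2 * Tprop, Tprop = 5 ms)
Cycle time = Ttrans + RTT = 1 + 10 = 11 ms (first packet sent until its ACK returns)
W * Ttrans = 32 * 1 = 32 ms of sending per cycle
W * Ttrans / (Ttrans + RTT) = 32 / 11 = 2.909091
U = min(1, 2.909091) = 1.000000
U% = 100.00%

100.00


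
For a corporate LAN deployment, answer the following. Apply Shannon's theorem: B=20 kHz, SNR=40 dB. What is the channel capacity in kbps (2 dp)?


Given: B = 20 kHz, SNR = 40 dB
SNR linear = 10^(40/10) = 10000
1 + SNR = 10001
log2(10001) = 13.2878566418
C = 20 * 1000 * 13.2878566418 = 265757.1328 bps
C = 265.757133 kbps -> 265.76 kbps (2 dp)

265.76


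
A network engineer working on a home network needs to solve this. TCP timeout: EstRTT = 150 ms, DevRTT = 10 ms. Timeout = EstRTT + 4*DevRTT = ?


Given: EstRTT = 150 ms, DevRTT = 10 ms
Timeout = EstRTT + 4 * DevRTT
4 * DevRTT = 4 * 10 = 40
Timeout = 150 + 40 = 190 ms

190


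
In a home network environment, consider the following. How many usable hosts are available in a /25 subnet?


Given: subnet mask /25
Host bits = 32 - 25 = 7
Total addresses = 2^7 = 128
Usable hosts = 128 - 2 (network + broadcast) = 126

126


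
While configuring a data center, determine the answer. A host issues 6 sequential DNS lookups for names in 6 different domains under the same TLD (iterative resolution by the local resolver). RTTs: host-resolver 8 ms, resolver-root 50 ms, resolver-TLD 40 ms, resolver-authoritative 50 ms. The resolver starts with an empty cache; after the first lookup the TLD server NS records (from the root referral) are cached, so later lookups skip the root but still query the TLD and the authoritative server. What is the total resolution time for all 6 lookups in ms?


Lookup 1 (cold cache): local + root + TLD + auth = 8 + 50 + 40 + 50 = 148 ms
Lookups 2..6 (TLD NS cached -> skip root; new domain -> still ask TLD and auth): local + TLD + auth = 8 + 40 + 50 = 98 ms each
Remaining 5 lookups: 5 * 98 = 490 ms
Total = 148 + 490 = 638 ms

638


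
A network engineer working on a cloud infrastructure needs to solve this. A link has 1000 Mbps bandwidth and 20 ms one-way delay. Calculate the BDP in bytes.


Given: bandwidth = 1000 Mbps, delay = 20 ms
BDP in bits = 1000 * 10^6 * 20 / 1000
BDP in bits = 20000000
BDP in bytes = 20000000 / 8 = 2500000

2500000


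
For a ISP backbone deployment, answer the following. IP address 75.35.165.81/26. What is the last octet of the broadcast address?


Given: IP = 75.35.165.81, prefix = /26
Host bits = 32 - 26 = 6
Network last octet = 81 AND mask = 64
Host part size = 2^6 - 1 = 63
Broadcast last octet = 64 OR 63 = 127

127


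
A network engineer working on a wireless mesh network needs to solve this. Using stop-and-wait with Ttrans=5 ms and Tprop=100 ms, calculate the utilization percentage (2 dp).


Given: Ttrans = 5 ms, Tprop = 100 ms
RTT = 2 * Tprop = 2 * 100 = 200 ms
U = Ttrans / (Ttrans + RTT)
U = 5 / (5 + 200)
U = 5 / 205 = 0.02439
U% = 2.44%

2.44


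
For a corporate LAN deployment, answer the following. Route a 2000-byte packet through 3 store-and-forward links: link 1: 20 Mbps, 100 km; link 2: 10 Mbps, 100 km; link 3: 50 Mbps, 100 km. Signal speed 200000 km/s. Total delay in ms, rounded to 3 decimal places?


Packet = 2000 bytes = 16000 bits. Store-and-forward: sum (t_trans + t_prop) per link.
Link 1: t_trans = 16000/(20*10^6) s = 0.8000 ms; t_prop = 100/200000 s = 0.5000 ms; subtotal = 1.3000 ms
Link 2: t_trans = 16000/(10*10^6) s = 1.6000 ms; t_prop = 100/200000 s = 0.5000 ms; subtotal = 2.1000 ms
Link 3: t_trans = 16000/(50*10^6) s = 0.3200 ms; t_prop = 100/200000 s = 0.5000 ms; subtotal = 0.8200 ms
End-to-end = 1.3000 + 2.1000 + 0.8200 = 4.2200 ms -> 4.220 ms (3 dp)

4.220


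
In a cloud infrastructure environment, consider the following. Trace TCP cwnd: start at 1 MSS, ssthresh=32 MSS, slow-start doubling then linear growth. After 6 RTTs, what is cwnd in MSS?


RTT 0: cwnd = 1 MSS (initial)
RTT 1: cwnd = 2 MSS (slow start, doubled)
RTT 2: cwnd = 4 MSS (slow start, doubled)
RTT 3: cwnd = 8 MSS (slow start, doubled)
RTT 4: cwnd = 16 MSS (slow start, doubled)
RTT 5: cwnd = 32 MSS (slow start, doubled)
RTT 6: cwnd = 33 MSS (congestion avoidance, +1)

33


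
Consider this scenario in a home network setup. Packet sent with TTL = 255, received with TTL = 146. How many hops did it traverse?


Given: initial TTL = 255, received TTL = 146
Hops = initial TTL - received TTL
Hops = 255 - 146 = 109

109


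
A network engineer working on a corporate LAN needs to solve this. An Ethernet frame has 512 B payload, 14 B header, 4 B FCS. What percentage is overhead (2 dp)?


Given: payload = 512 B, header = 14 B, trailer = 4 B
Overhead bytes = header + trailer = 14 + 4 = 18
Total frame = payload + overhead = 512 + 18 = 530
Overhead % = 18 / 530 * 100 = 3.3962% -> 3.40% (2 dp)

3.40


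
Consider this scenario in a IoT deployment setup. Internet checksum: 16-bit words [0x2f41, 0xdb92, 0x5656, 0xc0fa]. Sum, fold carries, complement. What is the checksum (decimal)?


Given words: [0x2f41, 0xdb92, 0x5656, 0xc0fa]
Step 1: Sum all words
Raw sum = 12097 + 56210 + 22102 + 49402 = 139811
Step 2: Fold carry: (8739 + 2) = 8741
One's complement = ~8741 & 0xFFFF = 56794

56794


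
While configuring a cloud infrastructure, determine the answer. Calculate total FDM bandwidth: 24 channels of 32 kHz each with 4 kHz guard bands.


Given: 24 channels, 32 kHz each, guard = 4 kHz
Channel bandwidth = 24 * 32 = 768 kHz
Guard bands = 23 gaps * 4 kHz = 92 kHz
Total = 768 + 92 = 860 kHz

860


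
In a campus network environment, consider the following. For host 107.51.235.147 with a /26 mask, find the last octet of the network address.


Given: IP = 107.51.235.147, prefix = /26
Subnet mask = 255.255.255.192
Last octet of IP: 147
Last octet of mask: 192
Network last octet = 147 AND 192 = 128

128


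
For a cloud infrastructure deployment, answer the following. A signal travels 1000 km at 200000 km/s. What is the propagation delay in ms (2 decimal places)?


Given: distance = 1000 km, speed = 200000 km/s
Delay = distance / speed = 1000 / 200000 seconds
Delay in ms = 1000 * 1000 / 200000
Delay = 5.0000 ms
Rounded to 2 dp = 5.00 ms

5.00


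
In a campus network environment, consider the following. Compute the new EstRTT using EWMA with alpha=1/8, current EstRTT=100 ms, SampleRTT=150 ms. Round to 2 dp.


Given: EstRTT = 100 ms, SampleRTT = 150 ms, alpha = 1/8
New EstRTT = (1 - alpha) * EstRTT + alpha * SampleRTT
(7/8) * 100 = 87.5
(1/8) * 150 = 18.75
New EstRTT = 87.5 + 18.75 = 106.25 ms -> 106.25 ms (2 dp)

106.25


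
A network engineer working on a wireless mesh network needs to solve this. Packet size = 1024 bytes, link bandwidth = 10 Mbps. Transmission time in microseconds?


Given: packet = 1024 bytes, bandwidth = 10 Mbps
Packet in bits = 1024 * 8 = 8192 bits
Bandwidth = 10 * 10^6 = 10000000 bps
Time = 8192 / 10000000 seconds
Time in us = 8192 * 10^6 / 10000000 = 819.2

819.2


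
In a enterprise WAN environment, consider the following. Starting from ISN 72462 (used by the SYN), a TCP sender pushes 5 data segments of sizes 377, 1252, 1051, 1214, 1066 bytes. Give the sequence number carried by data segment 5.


The SYN occupies sequence number ISN = 72462, so the first data byte is ISN + 1 = 72463.
SEQ of data segment i = (ISN + 1) + sum of payload sizes of segments 1..i-1.
Segment 1: SEQ = 72463, payload = 377 bytes
Segment 2: SEQ = 72840, payload = 1252 bytes
Segment 3: SEQ = 74092, payload = 1051 bytes
Segment 4: SEQ = 75143, payload = 1214 bytes
Segment 5: SEQ = 76357, payload = 1066 bytes
SEQ of segment 5 = 72463 + 377 + 1252 + 1051 + 1214 = 76357

76357


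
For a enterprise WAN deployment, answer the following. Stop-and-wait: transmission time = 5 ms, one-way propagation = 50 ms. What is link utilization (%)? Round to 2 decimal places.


Given: Ttrans = 5 ms, Tprop = 50 ms
RTT = 2 * Tprop = 2 * 50 = 100 ms
U = Ttrans / (Ttrans + RTT)
U = 5 / (5 + 100)
U = 5 / 105 = 0.047619
U% = 4.76%

4.76


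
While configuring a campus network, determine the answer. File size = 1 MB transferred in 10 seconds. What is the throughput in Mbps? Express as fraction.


Given: file = 1 MB, time = 10 s
File in Mb = 1 * 8 = 8 Mb
Throughput = 8 / 10 Mbps
Throughput = 4/5 Mbps

4/5


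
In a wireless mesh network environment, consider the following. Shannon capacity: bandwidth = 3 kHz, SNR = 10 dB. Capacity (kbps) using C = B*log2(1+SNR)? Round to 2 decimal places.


Given: B = 3 kHz, SNR = 10 dB
SNR linear = 10^(10/10) = 10
1 + SNR = 11
log2(11) = 3.4594316186
C = 3 * 1000 * 3.4594316186 = 10378.2949 bps
C = 10.378295 kbps -> 10.38 kbps (2 dp)

10.38


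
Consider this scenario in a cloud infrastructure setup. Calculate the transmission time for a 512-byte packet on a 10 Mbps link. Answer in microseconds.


Given: packet = 512 bytes, bandwidth = 10 Mbps
Packet in bits = 512 * 8 = 4096 bits
Bandwidth = 10 * 10^6 = 10000000 bps
Time = 4096 / 10000000 seconds
Time in us = 4096 * 10^6 / 10000000 = 409.6

409.6


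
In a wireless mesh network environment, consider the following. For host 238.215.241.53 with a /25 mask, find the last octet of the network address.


Given: IP = 238.215.241.53, prefix = /25
Subnet mask = 255.255.255.128
Last octet of IP: 53
Last octet of mask: 128
Network last octet = 53 AND 128 = 0

0


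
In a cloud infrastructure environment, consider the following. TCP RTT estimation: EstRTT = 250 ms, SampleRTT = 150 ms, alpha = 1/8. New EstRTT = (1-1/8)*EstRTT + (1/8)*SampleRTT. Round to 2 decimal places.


Given: EstRTT = 250 ms, SampleRTT = 150 ms, alpha = 1/8
New EstRTT = (1 - alpha) * EstRTT + alpha * SampleRTT
(7/8) * 250 = 218.75
(1/8) * 150 = 18.75
New EstRTT = 218.75 + 18.75 = 237.5 ms -> 237.50 ms (2 dp)

237.50


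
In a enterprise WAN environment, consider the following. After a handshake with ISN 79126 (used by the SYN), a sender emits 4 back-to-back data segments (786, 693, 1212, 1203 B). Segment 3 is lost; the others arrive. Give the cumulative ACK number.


SYN uses sequence number 79126; first data byte = ISN + 1 = 79127.
Segment 1: SEQ = 79127, len = 786 B, covers [79127, 79912]
Segment 2: SEQ = 79913, len = 693 B, covers [79913, 80605]
Segment 3: SEQ = 80606, len = 1212 B, covers [80606, 81817] [LOST]
Segment 4: SEQ = 81818, len = 1203 B, covers [81818, 83020]
In-order data received: bytes [79127, 80605] (segments 1..2).
Segment 3 missing -> gap begins at byte 80606; later segments buffered out of order.
Cumulative ACK = next expected in-order byte = 79127 + 786 + 693 = 80606

80606


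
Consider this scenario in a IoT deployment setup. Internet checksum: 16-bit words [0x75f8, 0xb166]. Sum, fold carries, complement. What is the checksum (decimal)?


Given words: [0x75f8, 0xb166]
Step 1: Sum all words
Raw sum = 30200 + 45414 = 75614
Step 2: Fold carry: (10078 + 1) = 10079
One's complement = ~10079 & 0xFFFF = 55456

55456


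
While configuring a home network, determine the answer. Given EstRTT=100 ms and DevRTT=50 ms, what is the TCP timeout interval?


Given: EstRTT = 100 ms, DevRTT = 50 ms
Timeout = EstRTT + 4 * DevRTT
4 * DevRTT = 4 * 50 = 200
Timeout = 100 + 200 = 300 ms

300


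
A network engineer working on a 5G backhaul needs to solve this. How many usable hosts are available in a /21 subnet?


Given: subnet mask /21
Host bits = 32 - 21 = 11
Total addresses = 2^11 = 2048
Usable hosts = 2048 - 2 (network + broadcast) = 2046

2046


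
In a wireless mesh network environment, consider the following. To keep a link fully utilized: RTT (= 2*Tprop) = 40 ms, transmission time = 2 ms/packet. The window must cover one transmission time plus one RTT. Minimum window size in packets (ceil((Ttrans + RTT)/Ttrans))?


Given: Ttrans = 2 ms, RTT = 40 ms (= 2 * Tprop, Tprop = 20 ms)
Time until first ACK returns = Ttrans + RTT = 2 + 40 = 42 ms
Need W * Ttrans >= Ttrans + RTT  ->  W >= (Ttrans + RTT) / Ttrans
(Ttrans + RTT) / Ttrans = 42 / 2 = 21
W_min = ceil(21) = 21

21


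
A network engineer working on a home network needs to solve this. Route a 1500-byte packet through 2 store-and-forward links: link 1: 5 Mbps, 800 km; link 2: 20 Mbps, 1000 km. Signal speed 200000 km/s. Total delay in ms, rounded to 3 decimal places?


Packet = 1500 bytes = 12000 bits. Store-and-forward: sum (t_trans + t_prop) per link.
Link 1: t_trans = 12000/(5*10^6) s = 2.4000 ms; t_prop = 800/200000 s = 4.0000 ms; subtotal = 6.4000 ms
Link 2: t_trans = 12000/(20*10^6) s = 0.6000 ms; t_prop = 1000/200000 s = 5.0000 ms; subtotal = 5.6000 ms
End-to-end = 6.4000 + 5.6000 = 12.0000 ms -> 12.000 ms (3 dp)

12.000


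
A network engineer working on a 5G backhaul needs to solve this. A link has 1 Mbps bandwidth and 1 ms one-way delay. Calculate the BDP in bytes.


Given: bandwidth = 1 Mbps, delay = 1 ms
BDP in bits = 1 * 10^6 * 1 / 1000
BDP in bits = 1000
BDP in bytes = 1000 / 8 = 125

125


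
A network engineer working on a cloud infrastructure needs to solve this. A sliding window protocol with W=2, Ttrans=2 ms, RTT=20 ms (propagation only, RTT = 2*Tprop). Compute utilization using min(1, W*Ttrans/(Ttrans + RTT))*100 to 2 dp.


Given: W = 2, Ttrans = 2 ms, RTT = 20 ms (= 2 * Tprop, Tprop = 10 ms)
Cycle time = Ttrans + RTT = 2 + 20 = 22 ms (first packet sent until its ACK returns)
W * Ttrans = 2 * 2 = 4 ms of sending per cycle
W * Ttrans / (Ttrans + RTT) = 4 / 22 = 0.181818
U = min(1, 0.181818) = 0.181818
U% = 18.18%

18.18


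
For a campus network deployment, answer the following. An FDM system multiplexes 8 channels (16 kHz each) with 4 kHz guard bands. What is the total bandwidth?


Given: 8 channels, 16 kHz each, guard = 4 kHz
Channel bandwidth = 8 * 16 = 128 kHz
Guard bands = 7 gaps * 4 kHz = 28 kHz
Total = 128 + 28 = 156 kHz

156


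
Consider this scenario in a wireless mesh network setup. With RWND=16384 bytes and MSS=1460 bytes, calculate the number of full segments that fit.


Given: RWND = 16384 bytes, MSS = 1460 bytes
Full segments = floor(RWND / MSS)
Full segments = floor(16384 / 1460)
Full segments = floor(11.2219) = 11

11


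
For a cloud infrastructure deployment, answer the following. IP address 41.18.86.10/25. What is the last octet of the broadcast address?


Given: IP = 41.18.86.10, prefix = /25
Host bits = 32 - 25 = 7
Network last octet = 10 AND mask = 0
Host part size = 2^7 - 1 = 127
Broadcast last octet = 0 OR 127 = 127

127


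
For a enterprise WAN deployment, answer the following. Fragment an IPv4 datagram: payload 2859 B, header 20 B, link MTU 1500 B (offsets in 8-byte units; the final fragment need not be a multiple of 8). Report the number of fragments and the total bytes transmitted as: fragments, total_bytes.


Max data per non-final fragment = floor((MTU - header)/8)*8 = floor((1500 - 20)/8)*8 = floor(1480/8)*8 = 1480 B
Final fragment needs no 8-byte alignment: it can carry up to MTU - header = 1480 B
Non-final fragments needed = ceil((payload - 1480) / 1480) = ceil(1379/1480) = ceil(0.9318) = 1
Number of fragments = 1 + 1 = 2
Fragment sizes (data): 1 * 1480 B + 1379 B (last, 1379 <= 1480 OK)
Total bytes sent = payload + n_frags * header = 2859 + 2*20 = 2859 + 40 = 2899 B

2, 2899
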